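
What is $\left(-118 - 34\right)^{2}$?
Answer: $23104$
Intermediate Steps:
$\left(-118 - 34\right)^{2} = \left(-152\right)^{2} = 23104$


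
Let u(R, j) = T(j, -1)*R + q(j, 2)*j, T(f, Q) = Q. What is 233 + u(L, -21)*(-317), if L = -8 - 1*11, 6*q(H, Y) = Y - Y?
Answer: -5790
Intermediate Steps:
q(H, Y) = 0 (q(H, Y) = (Y - Y)/6 = (1/6)*0 = 0)
L = -19 (L = -8 - 11 = -19)
u(R, j) = -R (u(R, j) = -R + 0*j = -R + 0 = -R)
233 + u(L, -21)*(-317) = 233 - 1*(-19)*(-317) = 233 + 19*(-317) = 233 - 6023 = -5790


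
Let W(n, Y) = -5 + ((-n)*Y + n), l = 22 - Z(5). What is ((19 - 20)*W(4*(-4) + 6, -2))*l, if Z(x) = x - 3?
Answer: 700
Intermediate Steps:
Z(x) = -3 + x
l = 20 (l = 22 - (-3 + 5) = 22 - 1*2 = 22 - 2 = 20)
W(n, Y) = -5 + n - Y*n (W(n, Y) = -5 + (-Y*n + n) = -5 + (n - Y*n) = -5 + n - Y*n)
((19 - 20)*W(4*(-4) + 6, -2))*l = ((19 - 20)*(-5 + (4*(-4) + 6) - 1*(-2)*(4*(-4) + 6)))*20 = -(-5 + (-16 + 6) - 1*(-2)*(-16 + 6))*20 = -(-5 - 10 - 1*(-2)*(-10))*20 = -(-5 - 10 - 20)*20 = -1*(-35)*20 = 35*20 = 700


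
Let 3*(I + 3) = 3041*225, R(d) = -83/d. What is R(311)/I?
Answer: -83/70930392 ≈ -1.1702e-6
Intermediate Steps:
I = 228072 (I = -3 + (3041*225)/3 = -3 + (⅓)*684225 = -3 + 228075 = 228072)
R(311)/I = -83/311/228072 = -83*1/311*(1/228072) = -83/311*1/228072 = -83/70930392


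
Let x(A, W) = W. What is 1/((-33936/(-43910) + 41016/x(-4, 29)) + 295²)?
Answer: 636695/56309380727 ≈ 1.1307e-5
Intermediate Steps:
1/((-33936/(-43910) + 41016/x(-4, 29)) + 295²) = 1/((-33936/(-43910) + 41016/29) + 295²) = 1/((-33936*(-1/43910) + 41016*(1/29)) + 87025) = 1/((16968/21955 + 41016/29) + 87025) = 1/(900998352/636695 + 87025) = 1/(56309380727/636695) = 636695/56309380727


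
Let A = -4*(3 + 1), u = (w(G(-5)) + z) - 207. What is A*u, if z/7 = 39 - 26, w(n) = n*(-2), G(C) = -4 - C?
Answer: 1888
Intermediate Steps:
w(n) = -2*n
z = 91 (z = 7*(39 - 26) = 7*13 = 91)
u = -118 (u = (-2*(-4 - 1*(-5)) + 91) - 207 = (-2*(-4 + 5) + 91) - 207 = (-2*1 + 91) - 207 = (-2 + 91) - 207 = 89 - 207 = -118)
A = -16 (A = -4*4 = -16)
A*u = -16*(-118) = 1888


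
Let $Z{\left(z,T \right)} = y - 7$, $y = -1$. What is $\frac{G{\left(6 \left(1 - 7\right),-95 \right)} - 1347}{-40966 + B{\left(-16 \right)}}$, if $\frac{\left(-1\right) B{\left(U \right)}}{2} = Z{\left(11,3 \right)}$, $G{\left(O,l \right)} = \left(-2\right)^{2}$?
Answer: $\frac{1343}{40950} \approx 0.032796$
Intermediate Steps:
$Z{\left(z,T \right)} = -8$ ($Z{\left(z,T \right)} = -1 - 7 = -8$)
$G{\left(O,l \right)} = 4$
$B{\left(U \right)} = 16$ ($B{\left(U \right)} = \left(-2\right) \left(-8\right) = 16$)
$\frac{G{\left(6 \left(1 - 7\right),-95 \right)} - 1347}{-40966 + B{\left(-16 \right)}} = \frac{4 - 1347}{-40966 + 16} = - \frac{1343}{-40950} = \left(-1343\right) \left(- \frac{1}{40950}\right) = \frac{1343}{40950}$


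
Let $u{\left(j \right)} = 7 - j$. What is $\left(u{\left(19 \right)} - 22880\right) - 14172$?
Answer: $-37064$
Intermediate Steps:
$\left(u{\left(19 \right)} - 22880\right) - 14172 = \left(\left(7 - 19\right) - 22880\right) - 14172 = \left(-12 - 22880\right) - 14172 = -22892 - 14172 = -37064$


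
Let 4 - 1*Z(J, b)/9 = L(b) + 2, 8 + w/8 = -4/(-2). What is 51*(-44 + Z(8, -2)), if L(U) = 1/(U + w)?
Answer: -65841/50 ≈ -1316.8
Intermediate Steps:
w = -48 (w = -64 + 8*(-4/(-2)) = -64 + 8*(-4*(-1/2)) = -64 + 8*2 = -64 + 16 = -48)
L(U) = 1/(-48 + U) (L(U) = 1/(U - 48) = 1/(-48 + U))
Z(J, b) = 18 - 9/(-48 + b) (Z(J, b) = 36 - 9*(1/(-48 + b) + 2) = 36 - 9*(2 + 1/(-48 + b)) = 36 + (-18 - 9/(-48 + b)) = 18 - 9/(-48 + b))
51*(-44 + Z(8, -2)) = 51*(-44 + 9*(-97 + 2*(-2))/(-48 - 2)) = 51*(-44 + 9*(-97 - 4)/(-50)) = 51*(-44 + 9*(-1/50)*(-101)) = 51*(-44 + 909/50) = 51*(-1291/50) = -65841/50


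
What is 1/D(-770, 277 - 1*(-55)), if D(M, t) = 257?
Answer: 1/257 ≈ 0.0038911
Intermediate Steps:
1/D(-770, 277 - 1*(-55)) = 1/257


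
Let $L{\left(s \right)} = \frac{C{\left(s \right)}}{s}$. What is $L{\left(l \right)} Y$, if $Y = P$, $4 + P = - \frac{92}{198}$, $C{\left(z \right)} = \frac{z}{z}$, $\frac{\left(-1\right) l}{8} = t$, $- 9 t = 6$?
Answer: $- \frac{221}{264} \approx -0.83712$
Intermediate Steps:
$t = - \frac{2}{3}$ ($t = \left(- \frac{1}{9}\right) 6 = - \frac{2}{3} \approx -0.66667$)
$l = \frac{16}{3}$ ($l = \left(-8\right) \left(- \frac{2}{3}\right) = \frac{16}{3} \approx 5.3333$)
$C{\left(z \right)} = 1$
$L{\left(s \right)} = \frac{1}{s}$ ($L{\left(s \right)} = 1 \frac{1}{s} = \frac{1}{s}$)
$P = - \frac{442}{99}$ ($P = -4 - \frac{92}{198} = -4 - \frac{46}{99} = - \frac{442}{99} \approx -4.4646$)
$Y = - \frac{442}{99} \approx -4.4646$
$L{\left(l \right)} Y = \frac{1}{\frac{16}{3}} \left(- \frac{442}{99}\right) = \frac{3}{16} \left(- \frac{442}{99}\right) = - \frac{221}{264}$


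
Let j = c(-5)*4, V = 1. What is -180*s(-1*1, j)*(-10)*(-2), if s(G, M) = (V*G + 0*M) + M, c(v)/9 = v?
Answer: 651600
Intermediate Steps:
c(v) = 9*v
j = -180 (j = (9*(-5))*4 = -45*4 = -180)
s(G, M) = G + M (s(G, M) = (1*G + 0*M) + M = (G + 0) + M = G + M)
-180*s(-1*1, j)*(-10)*(-2) = -180*(-1*1 - 180)*(-10)*(-2) = -180*(-1 - 180)*(-10)*(-2) = -(-32580)*(-10)*(-2) = -180*1810*(-2) = -325800*(-2) = 651600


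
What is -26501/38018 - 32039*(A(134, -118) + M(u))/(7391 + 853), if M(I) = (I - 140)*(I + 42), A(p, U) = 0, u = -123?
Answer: -1441584611275/17412244 ≈ -82791.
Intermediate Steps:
M(I) = (-140 + I)*(42 + I)
-26501/38018 - 32039*(A(134, -118) + M(u))/(7391 + 853) = -26501/38018 - 32039*(0 + (-5880 + (-123)² - 98*(-123)))/(7391 + 853) = -26501*1/38018 - 32039/(8244/(0 + (-5880 + 15129 + 12054))) = -26501/38018 - 32039/(8244/(0 + 21303)) = -26501/38018 - 32039/(8244/21303) = -26501/38018 - 32039/(8244*(1/21303)) = -26501/38018 - 32039/916/2367 = -26501/38018 - 32039*2367/916 = -26501/38018 - 75836313/916 = -1441584611275/17412244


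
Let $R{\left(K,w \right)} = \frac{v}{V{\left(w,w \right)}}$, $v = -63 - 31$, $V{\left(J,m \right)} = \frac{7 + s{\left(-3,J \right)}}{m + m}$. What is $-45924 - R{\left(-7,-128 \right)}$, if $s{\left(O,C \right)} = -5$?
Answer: $-57956$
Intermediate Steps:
$V{\left(J,m \right)} = \frac{1}{m}$ ($V{\left(J,m \right)} = \frac{7 - 5}{m + m} = \frac{2}{2 m} = 2 \frac{1}{2 m} = \frac{1}{m}$)
$v = -94$
$R{\left(K,w \right)} = - 94 w$ ($R{\left(K,w \right)} = - \frac{94}{\frac{1}{w}} = - 94 w$)
$-45924 - R{\left(-7,-128 \right)} = -45924 - \left(-94\right) \left(-128\right) = -45924 - 12032 = -57956$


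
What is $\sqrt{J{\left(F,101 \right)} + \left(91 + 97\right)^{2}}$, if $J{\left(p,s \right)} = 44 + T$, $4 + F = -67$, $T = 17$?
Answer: $\sqrt{35405} \approx 188.16$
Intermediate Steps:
$F = -71$ ($F = -4 - 67 = -71$)
$J{\left(p,s \right)} = 61$ ($J{\left(p,s \right)} = 44 + 17 = 61$)
$\sqrt{J{\left(F,101 \right)} + \left(91 + 97\right)^{2}} = \sqrt{61 + \left(91 + 97\right)^{2}} = \sqrt{61 + 188^{2}} = \sqrt{61 + 35344} = \sqrt{35405}$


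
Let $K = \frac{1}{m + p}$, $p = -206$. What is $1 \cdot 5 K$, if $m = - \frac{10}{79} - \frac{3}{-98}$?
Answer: $- \frac{7742}{319119} \approx -0.024261$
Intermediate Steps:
$m = - \frac{743}{7742}$ ($m = \left(-10\right) \frac{1}{79} - - \frac{3}{98} = - \frac{10}{79} + \frac{3}{98} = - \frac{743}{7742} \approx -0.09597$)
$K = - \frac{7742}{1595595}$ ($K = \frac{1}{- \frac{743}{7742} - 206} = \frac{1}{- \frac{1595595}{7742}} = - \frac{7742}{1595595} \approx -0.0048521$)
$1 \cdot 5 K = 1 \cdot 5 \left(- \frac{7742}{1595595}\right) = 5 \left(- \frac{7742}{1595595}\right) = - \frac{7742}{319119}$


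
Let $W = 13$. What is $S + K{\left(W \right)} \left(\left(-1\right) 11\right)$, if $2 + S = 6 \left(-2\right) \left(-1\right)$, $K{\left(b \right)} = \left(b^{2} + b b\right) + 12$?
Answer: $-3840$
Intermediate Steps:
$K{\left(b \right)} = 12 + 2 b^{2}$ ($K{\left(b \right)} = \left(b^{2} + b^{2}\right) + 12 = 2 b^{2} + 12 = 12 + 2 b^{2}$)
$S = 10$ ($S = -2 + 6 \left(-2\right) \left(-1\right) = -2 - -12 = -2 + 12 = 10$)
$S + K{\left(W \right)} \left(\left(-1\right) 11\right) = 10 + \left(12 + 2 \cdot 13^{2}\right) \left(\left(-1\right) 11\right) = 10 + \left(12 + 2 \cdot 169\right) \left(-11\right) = 10 + \left(12 + 338\right) \left(-11\right) = 10 + 350 \left(-11\right) = 10 - 3850 = -3840$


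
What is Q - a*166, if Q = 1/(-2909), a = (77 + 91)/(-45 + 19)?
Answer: 40563083/37817 ≈ 1072.6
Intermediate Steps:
a = -84/13 (a = 168/(-26) = 168*(-1/26) = -84/13 ≈ -6.4615)
Q = -1/2909 ≈ -0.00034376
Q - a*166 = -1/2909 - (-84)*166/13 = -1/2909 - 1*(-13944/13) = -1/2909 + 13944/13 = 40563083/37817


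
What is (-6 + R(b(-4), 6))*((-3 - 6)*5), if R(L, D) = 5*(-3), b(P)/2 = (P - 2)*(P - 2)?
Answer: 945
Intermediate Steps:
b(P) = 2*(-2 + P)² (b(P) = 2*((P - 2)*(P - 2)) = 2*((-2 + P)*(-2 + P)) = 2*(-2 + P)²)
R(L, D) = -15
(-6 + R(b(-4), 6))*((-3 - 6)*5) = (-6 - 15)*((-3 - 6)*5) = -(-189)*5 = -21*(-45) = 945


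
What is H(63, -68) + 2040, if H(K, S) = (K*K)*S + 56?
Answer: -267796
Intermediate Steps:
H(K, S) = 56 + S*K² (H(K, S) = K²*S + 56 = S*K² + 56 = 56 + S*K²)
H(63, -68) + 2040 = (56 - 68*63²) + 2040 = (56 - 68*3969) + 2040 = (56 - 269892) + 2040 = -269836 + 2040 = -267796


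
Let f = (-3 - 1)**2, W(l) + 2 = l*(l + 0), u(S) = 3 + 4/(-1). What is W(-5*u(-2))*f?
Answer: 368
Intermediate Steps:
u(S) = -1 (u(S) = 3 + 4*(-1) = 3 - 4 = -1)
W(l) = -2 + l**2 (W(l) = -2 + l*(l + 0) = -2 + l*l = -2 + l**2)
f = 16 (f = (-4)**2 = 16)
W(-5*u(-2))*f = (-2 + (-5*(-1))**2)*16 = (-2 + 5**2)*16 = (-2 + 25)*16 = 23*16 = 368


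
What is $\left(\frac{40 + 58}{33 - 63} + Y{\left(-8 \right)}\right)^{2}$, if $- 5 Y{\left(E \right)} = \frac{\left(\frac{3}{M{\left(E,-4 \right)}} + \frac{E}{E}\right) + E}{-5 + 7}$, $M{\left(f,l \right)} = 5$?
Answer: $\frac{38809}{5625} \approx 6.8994$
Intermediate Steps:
$Y{\left(E \right)} = - \frac{4}{25} - \frac{E}{10}$ ($Y{\left(E \right)} = - \frac{\left(\left(\frac{3}{5} + \frac{E}{E}\right) + E\right) \frac{1}{-5 + 7}}{5} = - \frac{\left(\left(3 \cdot \frac{1}{5} + 1\right) + E\right) \frac{1}{2}}{5} = - \frac{\left(\left(\frac{3}{5} + 1\right) + E\right) \frac{1}{2}}{5} = - \frac{\left(\frac{8}{5} + E\right) \frac{1}{2}}{5} = - \frac{\frac{4}{5} + \frac{E}{2}}{5} = - \frac{4}{25} - \frac{E}{10}$)
$\left(\frac{40 + 58}{33 - 63} + Y{\left(-8 \right)}\right)^{2} = \left(\frac{40 + 58}{33 - 63} - - \frac{16}{25}\right)^{2} = \left(\frac{98}{-30} + \left(- \frac{4}{25} + \frac{4}{5}\right)\right)^{2} = \left(98 \left(- \frac{1}{30}\right) + \frac{16}{25}\right)^{2} = \left(- \frac{49}{15} + \frac{16}{25}\right)^{2} = \left(- \frac{197}{75}\right)^{2} = \frac{38809}{5625}$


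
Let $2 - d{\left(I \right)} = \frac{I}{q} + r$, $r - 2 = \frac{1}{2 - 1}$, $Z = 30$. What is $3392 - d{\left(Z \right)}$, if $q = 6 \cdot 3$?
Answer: $\frac{10184}{3} \approx 3394.7$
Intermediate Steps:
$q = 18$
$r = 3$ ($r = 2 + \frac{1}{2 - 1} = 2 + 1^{-1} = 2 + 1 = 3$)
$d{\left(I \right)} = -1 - \frac{I}{18}$ ($d{\left(I \right)} = 2 - \left(\frac{I}{18} + 3\right) = 2 - \left(3 + \frac{I}{18}\right) = -1 - \frac{I}{18}$)
$3392 - d{\left(Z \right)} = 3392 - \left(-1 - \frac{5}{3}\right) = 3392 - - \frac{8}{3} = 3392 + \frac{8}{3} = \frac{10184}{3}$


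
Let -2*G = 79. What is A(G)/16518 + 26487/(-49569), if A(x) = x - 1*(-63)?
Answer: -290898263/545853828 ≈ -0.53292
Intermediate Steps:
G = -79/2 (G = -½*79 = -79/2 ≈ -39.500)
A(x) = 63 + x (A(x) = x + 63 = 63 + x)
A(G)/16518 + 26487/(-49569) = (63 - 79/2)/16518 + 26487/(-49569) = (47/2)*(1/16518) + 26487*(-1/49569) = 47/33036 - 8829/16523 = -290898263/545853828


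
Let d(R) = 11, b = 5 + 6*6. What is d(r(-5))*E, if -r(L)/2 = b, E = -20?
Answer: -220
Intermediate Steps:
b = 41 (b = 5 + 36 = 41)
r(L) = -82 (r(L) = -2*41 = -82)
d(r(-5))*E = 11*(-20) = -220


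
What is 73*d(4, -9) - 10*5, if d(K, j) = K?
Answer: 242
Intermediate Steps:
73*d(4, -9) - 10*5 = 73*4 - 10*5 = 292 - 50 = 242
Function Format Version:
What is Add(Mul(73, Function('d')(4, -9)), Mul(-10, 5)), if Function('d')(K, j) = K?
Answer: 242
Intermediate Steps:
Add(Mul(73, Function('d')(4, -9)), Mul(-10, 5)) = Add(Mul(73, 4), Mul(-10, 5)) = Add(292, -50) = 242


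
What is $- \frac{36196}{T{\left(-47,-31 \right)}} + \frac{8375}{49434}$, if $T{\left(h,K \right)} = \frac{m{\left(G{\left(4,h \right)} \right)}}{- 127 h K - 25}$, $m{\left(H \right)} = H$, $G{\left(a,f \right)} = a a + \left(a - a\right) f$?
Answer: $\frac{20696089563131}{49434} \approx 4.1866 \cdot 10^{8}$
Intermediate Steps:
$G{\left(a,f \right)} = a^{2}$ ($G{\left(a,f \right)} = a^{2} + 0 f = a^{2} + 0 = a^{2}$)
$T{\left(h,K \right)} = \frac{16}{-25 - 127 K h}$ ($T{\left(h,K \right)} = \frac{4^{2}}{- 127 h K - 25} = \frac{16}{- 127 K h - 25} = \frac{16}{-25 - 127 K h}$)
$- \frac{36196}{T{\left(-47,-31 \right)}} + \frac{8375}{49434} = - \frac{36196}{\left(-16\right) \frac{1}{25 + 127 \left(-31\right) \left(-47\right)}} + \frac{8375}{49434} = - \frac{36196}{\left(-16\right) \frac{1}{25 + 185039}} + 8375 \cdot \frac{1}{49434} = - \frac{36196}{\left(-16\right) \frac{1}{185064}} + \frac{8375}{49434} = - \frac{36196}{- \frac{2}{23133}} + \frac{8375}{49434} = \left(-36196\right) \left(- \frac{23133}{2}\right) + \frac{8375}{49434} = 418661034 + \frac{8375}{49434} = \frac{20696089563131}{49434}$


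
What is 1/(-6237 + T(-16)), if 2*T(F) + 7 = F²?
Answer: -2/12225 ≈ -0.00016360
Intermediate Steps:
T(F) = -7/2 + F²/2
1/(-6237 + T(-16)) = 1/(-6237 + (-7/2 + (½)*(-16)²)) = 1/(-6237 + (-7/2 + (½)*256)) = 1/(-6237 + (-7/2 + 128)) = 1/(-6237 + 249/2) = 1/(-12225/2) = -2/12225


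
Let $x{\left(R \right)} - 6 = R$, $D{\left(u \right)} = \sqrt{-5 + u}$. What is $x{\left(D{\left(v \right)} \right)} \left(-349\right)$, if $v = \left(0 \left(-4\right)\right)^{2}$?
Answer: $-2094 - 349 i \sqrt{5} \approx -2094.0 - 780.39 i$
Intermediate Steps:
$v = 0$ ($v = 0^{2} = 0$)
$x{\left(R \right)} = 6 + R$
$x{\left(D{\left(v \right)} \right)} \left(-349\right) = \left(6 + \sqrt{-5 + 0}\right) \left(-349\right) = \left(6 + \sqrt{-5}\right) \left(-349\right) = \left(6 + i \sqrt{5}\right) \left(-349\right) = -2094 - 349 i \sqrt{5}$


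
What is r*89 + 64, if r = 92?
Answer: 8252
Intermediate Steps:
r*89 + 64 = 92*89 + 64 = 8188 + 64 = 8252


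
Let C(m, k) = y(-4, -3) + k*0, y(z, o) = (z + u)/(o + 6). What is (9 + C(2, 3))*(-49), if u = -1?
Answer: -1078/3 ≈ -359.33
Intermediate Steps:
y(z, o) = (-1 + z)/(6 + o) (y(z, o) = (z - 1)/(o + 6) = (-1 + z)/(6 + o))
C(m, k) = -5/3 (C(m, k) = (-1 - 4)/(6 - 3) + k*0 = -5/3 + 0 = -5/3)
(9 + C(2, 3))*(-49) = (9 - 5/3)*(-49) = (22/3)*(-49) = -1078/3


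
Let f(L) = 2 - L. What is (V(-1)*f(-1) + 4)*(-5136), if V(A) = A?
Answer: -5136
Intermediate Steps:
(V(-1)*f(-1) + 4)*(-5136) = (-(2 - 1*(-1)) + 4)*(-5136) = (-(2 + 1) + 4)*(-5136) = (-1*3 + 4)*(-5136) = (-3 + 4)*(-5136) = 1*(-5136) = -5136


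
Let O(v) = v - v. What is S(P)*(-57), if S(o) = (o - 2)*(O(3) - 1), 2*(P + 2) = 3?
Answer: -285/2 ≈ -142.50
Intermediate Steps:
O(v) = 0
P = -½ (P = -2 + (½)*3 = -2 + 3/2 = -½ ≈ -0.50000)
S(o) = 2 - o (S(o) = (o - 2)*(0 - 1) = (-2 + o)*(-1) = 2 - o)
S(P)*(-57) = (2 - 1*(-½))*(-57) = (2 + ½)*(-57) = (5/2)*(-57) = -285/2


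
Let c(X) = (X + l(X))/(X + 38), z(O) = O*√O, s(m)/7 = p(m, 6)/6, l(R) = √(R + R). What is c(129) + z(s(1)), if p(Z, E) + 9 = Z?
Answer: 129/167 + √258/167 - 56*I*√21/9 ≈ 0.86864 - 28.514*I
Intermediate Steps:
p(Z, E) = -9 + Z
l(R) = √2*√R (l(R) = √(2*R) = √2*√R)
s(m) = -21/2 + 7*m/6 (s(m) = 7*((-9 + m)/6) = 7*((-9 + m)*(⅙)) = 7*(-3/2 + m/6) = -21/2 + 7*m/6)
z(O) = O^(3/2)
c(X) = (X + √2*√X)/(38 + X) (c(X) = (X + √2*√X)/(X + 38) = (X + √2*√X)/(38 + X))
c(129) + z(s(1)) = (129 + √2*√129)/(38 + 129) + (-21/2 + (7/6)*1)^(3/2) = (129 + √258)/167 + (-21/2 + 7/6)^(3/2) = (129 + √258)/167 + (-28/3)^(3/2) = (129/167 + √258/167) - 56*I*√21/9 = 129/167 + √258/167 - 56*I*√21/9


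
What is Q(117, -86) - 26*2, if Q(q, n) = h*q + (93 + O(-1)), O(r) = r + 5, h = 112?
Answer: 13149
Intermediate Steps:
O(r) = 5 + r
Q(q, n) = 97 + 112*q (Q(q, n) = 112*q + (93 + (5 - 1)) = 112*q + (93 + 4) = 112*q + 97 = 97 + 112*q)
Q(117, -86) - 26*2 = (97 + 112*117) - 26*2 = (97 + 13104) - 52 = 13201 - 52 = 13149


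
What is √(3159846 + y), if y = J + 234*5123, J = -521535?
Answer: √3837093 ≈ 1958.8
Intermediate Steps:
y = 677247 (y = -521535 + 234*5123 = -521535 + 1198782 = 677247)
√(3159846 + y) = √(3159846 + 677247) = √3837093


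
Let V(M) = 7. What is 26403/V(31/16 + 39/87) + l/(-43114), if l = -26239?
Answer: 1138522615/301798 ≈ 3772.5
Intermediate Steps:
26403/V(31/16 + 39/87) + l/(-43114) = 26403/7 - 26239/(-43114) = 26403*(⅐) - 26239*(-1/43114) = 26403/7 + 26239/43114 = 1138522615/301798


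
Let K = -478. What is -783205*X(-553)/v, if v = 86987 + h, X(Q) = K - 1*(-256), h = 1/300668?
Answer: 52277599168680/26154207317 ≈ 1998.8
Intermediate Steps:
h = 1/300668 ≈ 3.3259e-6
X(Q) = -222 (X(Q) = -478 - 1*(-256) = -478 + 256 = -222)
v = 26154207317/300668 (v = 86987 + 1/300668 = 26154207317/300668 ≈ 86987.)
-783205*X(-553)/v = -783205/((26154207317/300668)/(-222)) = -783205/((26154207317/300668)*(-1/222)) = -783205/(-26154207317/66748296) = -783205*(-66748296/26154207317) = 52277599168680/26154207317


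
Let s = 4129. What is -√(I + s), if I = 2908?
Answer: -√7037 ≈ -83.887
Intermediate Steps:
-√(I + s) = -√(2908 + 4129) = -√7037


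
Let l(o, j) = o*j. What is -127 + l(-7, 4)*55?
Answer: -1667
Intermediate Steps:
l(o, j) = j*o
-127 + l(-7, 4)*55 = -127 + (4*(-7))*55 = -127 - 28*55 = -127 - 1540 = -1667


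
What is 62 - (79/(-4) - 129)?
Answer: 843/4 ≈ 210.75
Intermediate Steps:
62 - (79/(-4) - 129) = 62 - (79*(-1/4) - 129) = 62 - (-79/4 - 129) = 62 - 1*(-595/4) = 62 + 595/4 = 843/4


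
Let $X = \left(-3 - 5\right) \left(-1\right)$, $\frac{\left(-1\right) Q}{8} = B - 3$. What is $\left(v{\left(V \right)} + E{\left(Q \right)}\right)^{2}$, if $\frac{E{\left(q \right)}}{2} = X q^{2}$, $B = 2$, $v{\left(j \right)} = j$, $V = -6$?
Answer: $1036324$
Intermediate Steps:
$Q = 8$ ($Q = - 8 \left(2 - 3\right) = \left(-8\right) \left(-1\right) = 8$)
$X = 8$ ($X = \left(-8\right) \left(-1\right) = 8$)
$E{\left(q \right)} = 16 q^{2}$ ($E{\left(q \right)} = 2 \cdot 8 q^{2} = 16 q^{2}$)
$\left(v{\left(V \right)} + E{\left(Q \right)}\right)^{2} = \left(-6 + 16 \cdot 8^{2}\right)^{2} = \left(-6 + 16 \cdot 64\right)^{2} = \left(-6 + 1024\right)^{2} = 1018^{2} = 1036324$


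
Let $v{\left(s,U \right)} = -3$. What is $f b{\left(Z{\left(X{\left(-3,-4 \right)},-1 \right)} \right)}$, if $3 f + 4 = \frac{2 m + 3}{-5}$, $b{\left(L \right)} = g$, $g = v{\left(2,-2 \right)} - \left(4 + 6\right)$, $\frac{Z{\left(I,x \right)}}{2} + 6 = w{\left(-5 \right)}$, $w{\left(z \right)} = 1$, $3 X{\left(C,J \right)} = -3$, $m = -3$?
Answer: $\frac{221}{15} \approx 14.733$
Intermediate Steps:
$X{\left(C,J \right)} = -1$ ($X{\left(C,J \right)} = \frac{1}{3} \left(-3\right) = -1$)
$Z{\left(I,x \right)} = -10$ ($Z{\left(I,x \right)} = -12 + 2 \cdot 1 = -12 + 2 = -10$)
$g = -13$ ($g = -3 - \left(4 + 6\right) = -3 - 10 = -13$)
$b{\left(L \right)} = -13$
$f = - \frac{17}{15}$ ($f = - \frac{4}{3} + \frac{\left(2 \left(-3\right) + 3\right) \frac{1}{-5}}{3} = - \frac{4}{3} + \frac{\left(-6 + 3\right) \left(- \frac{1}{5}\right)}{3} = - \frac{4}{3} + \frac{\left(-3\right) \left(- \frac{1}{5}\right)}{3} = - \frac{4}{3} + \frac{1}{3} \cdot \frac{3}{5} = - \frac{4}{3} + \frac{1}{5} = - \frac{17}{15} \approx -1.1333$)
$f b{\left(Z{\left(X{\left(-3,-4 \right)},-1 \right)} \right)} = \left(- \frac{17}{15}\right) \left(-13\right) = \frac{221}{15}$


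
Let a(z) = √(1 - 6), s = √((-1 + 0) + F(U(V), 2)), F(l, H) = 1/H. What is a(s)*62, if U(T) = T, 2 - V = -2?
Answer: 62*I*√5 ≈ 138.64*I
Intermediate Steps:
V = 4 (V = 2 - 1*(-2) = 2 + 2 = 4)
s = I*√2/2 (s = √((-1 + 0) + 1/2) = √(-1 + ½) = √(-½) = I*√2/2 ≈ 0.70711*I)
a(z) = I*√5 (a(z) = √(-5) = I*√5)
a(s)*62 = (I*√5)*62 = 62*I*√5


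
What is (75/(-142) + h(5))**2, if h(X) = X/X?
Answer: 4489/20164 ≈ 0.22262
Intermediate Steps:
h(X) = 1
(75/(-142) + h(5))**2 = (75/(-142) + 1)**2 = (75*(-1/142) + 1)**2 = (-75/142 + 1)**2 = (67/142)**2 = 4489/20164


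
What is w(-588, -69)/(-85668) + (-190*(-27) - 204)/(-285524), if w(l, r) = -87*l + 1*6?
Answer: -313124572/509588959 ≈ -0.61446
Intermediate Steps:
w(l, r) = 6 - 87*l (w(l, r) = -87*l + 6 = 6 - 87*l)
w(-588, -69)/(-85668) + (-190*(-27) - 204)/(-285524) = (6 - 87*(-588))/(-85668) + (-190*(-27) - 204)/(-285524) = (6 + 51156)*(-1/85668) + (5130 - 204)*(-1/285524) = 51162*(-1/85668) + 4926*(-1/285524) = -8527/14278 - 2463/142762 = -313124572/509588959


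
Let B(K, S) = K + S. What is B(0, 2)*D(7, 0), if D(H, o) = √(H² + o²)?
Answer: 14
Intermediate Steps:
B(0, 2)*D(7, 0) = (0 + 2)*√(7² + 0²) = 2*√(49 + 0) = 2*√49 = 2*7 = 14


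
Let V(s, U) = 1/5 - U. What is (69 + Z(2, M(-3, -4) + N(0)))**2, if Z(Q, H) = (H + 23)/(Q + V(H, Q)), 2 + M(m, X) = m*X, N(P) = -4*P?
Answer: 54756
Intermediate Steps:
V(s, U) = 1/5 - U
M(m, X) = -2 + X*m (M(m, X) = -2 + m*X = -2 + X*m)
Z(Q, H) = 115 + 5*H (Z(Q, H) = (H + 23)/(Q + (1/5 - Q)) = (23 + H)/(1/5) = (23 + H)*5 = 115 + 5*H)
(69 + Z(2, M(-3, -4) + N(0)))**2 = (69 + (115 + 5*((-2 - 4*(-3)) - 4*0)))**2 = (69 + (115 + 5*((-2 + 12) + 0)))**2 = (69 + (115 + 5*(10 + 0)))**2 = (69 + (115 + 5*10))**2 = (69 + (115 + 50))**2 = (69 + 165)**2 = 234**2 = 54756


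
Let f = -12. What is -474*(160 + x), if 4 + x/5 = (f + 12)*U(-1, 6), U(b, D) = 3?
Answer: -66360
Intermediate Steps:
x = -20 (x = -20 + 5*((-12 + 12)*3) = -20 + 5*(0*3) = -20 + 5*0 = -20 + 0 = -20)
-474*(160 + x) = -474*(160 - 20) = -474*140 = -66360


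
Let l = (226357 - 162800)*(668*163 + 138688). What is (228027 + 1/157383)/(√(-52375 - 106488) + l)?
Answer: 3690775057157192056/254680807404603560749569 - 2111033726*I*√158863/2292127266641432046746121 ≈ 1.4492e-5 - 3.6709e-13*I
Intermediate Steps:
l = 15734933604 (l = 63557*(108884 + 138688) = 63557*247572 = 15734933604)
(228027 + 1/157383)/(√(-52375 - 106488) + l) = (228027 + 1/157383)/(√(-52375 - 106488) + 15734933604) = (228027 + 1/157383)/(√(-158863) + 15734933604) = 35887573342/(157383*(I*√158863 + 15734933604)) = 35887573342/(157383*(15734933604 + I*√158863))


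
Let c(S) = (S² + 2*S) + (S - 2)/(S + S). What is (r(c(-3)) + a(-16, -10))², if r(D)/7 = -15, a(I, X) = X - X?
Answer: 11025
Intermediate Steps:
c(S) = S² + 2*S + (-2 + S)/(2*S) (c(S) = (S² + 2*S) + (-2 + S)/((2*S)) = (S² + 2*S) + (-2 + S)*(1/(2*S)) = (S² + 2*S) + (-2 + S)/(2*S) = S² + 2*S + (-2 + S)/(2*S))
a(I, X) = 0
r(D) = -105 (r(D) = 7*(-15) = -105)
(r(c(-3)) + a(-16, -10))² = (-105 + 0)² = (-105)² = 11025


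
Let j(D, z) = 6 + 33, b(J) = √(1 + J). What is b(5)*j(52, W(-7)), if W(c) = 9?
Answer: 39*√6 ≈ 95.530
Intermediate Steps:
j(D, z) = 39
b(5)*j(52, W(-7)) = √(1 + 5)*39 = √6*39 = 39*√6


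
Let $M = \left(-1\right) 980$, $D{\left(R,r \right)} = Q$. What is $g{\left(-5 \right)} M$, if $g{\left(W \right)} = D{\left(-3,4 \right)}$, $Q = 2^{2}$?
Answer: $-3920$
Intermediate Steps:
$Q = 4$
$D{\left(R,r \right)} = 4$
$M = -980$
$g{\left(W \right)} = 4$
$g{\left(-5 \right)} M = 4 \left(-980\right) = -3920$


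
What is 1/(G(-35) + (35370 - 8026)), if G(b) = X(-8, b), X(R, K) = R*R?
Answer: 1/27408 ≈ 3.6486e-5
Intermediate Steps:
X(R, K) = R²
G(b) = 64 (G(b) = (-8)² = 64)
1/(G(-35) + (35370 - 8026)) = 1/(64 + (35370 - 8026)) = 1/(64 + 27344) = 1/27408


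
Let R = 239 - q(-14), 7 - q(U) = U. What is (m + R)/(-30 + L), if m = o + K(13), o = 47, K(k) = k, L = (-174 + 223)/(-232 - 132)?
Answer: -14456/1567 ≈ -9.2253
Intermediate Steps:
L = -7/52 (L = 49/(-364) = 49*(-1/364) = -7/52 ≈ -0.13462)
q(U) = 7 - U
m = 60 (m = 47 + 13 = 60)
R = 218 (R = 239 - (7 - 1*(-14)) = 239 - (7 + 14) = 239 - 1*21 = 239 - 21 = 218)
(m + R)/(-30 + L) = (60 + 218)/(-30 - 7/52) = 278/(-1567/52) = 278*(-52/1567) = -14456/1567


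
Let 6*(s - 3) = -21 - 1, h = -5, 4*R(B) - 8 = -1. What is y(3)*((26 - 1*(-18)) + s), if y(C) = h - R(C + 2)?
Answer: -585/2 ≈ -292.50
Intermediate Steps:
R(B) = 7/4 (R(B) = 2 + (1/4)*(-1) = 2 - 1/4 = 7/4)
y(C) = -27/4 (y(C) = -5 - 1*7/4 = -5 - 7/4 = -27/4)
s = -2/3 (s = 3 + (-21 - 1)/6 = 3 + (1/6)*(-22) = 3 - 11/3 = -2/3 ≈ -0.66667)
y(3)*((26 - 1*(-18)) + s) = -27*((26 - 1*(-18)) - 2/3)/4 = -27*((26 + 18) - 2/3)/4 = -27*(44 - 2/3)/4 = -27/4*130/3 = -585/2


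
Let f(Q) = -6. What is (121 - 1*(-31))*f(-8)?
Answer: -912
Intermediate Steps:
(121 - 1*(-31))*f(-8) = (121 - 1*(-31))*(-6) = (121 + 31)*(-6) = 152*(-6) = -912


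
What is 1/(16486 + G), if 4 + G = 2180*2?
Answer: 1/20842 ≈ 4.7980e-5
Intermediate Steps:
G = 4356 (G = -4 + 2180*2 = -4 + 4360 = 4356)
1/(16486 + G) = 1/(16486 + 4356) = 1/20842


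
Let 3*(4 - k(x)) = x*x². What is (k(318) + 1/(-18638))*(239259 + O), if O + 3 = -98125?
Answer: -28195621332664051/18638 ≈ -1.5128e+12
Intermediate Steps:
k(x) = 4 - x³/3 (k(x) = 4 - x*x²/3 = 4 - x³/3)
O = -98128 (O = -3 - 98125 = -98128)
(k(318) + 1/(-18638))*(239259 + O) = ((4 - ⅓*318³) + 1/(-18638))*(239259 - 98128) = ((4 - ⅓*32157432) - 1/18638)*141131 = ((4 - 10719144) - 1/18638)*141131 = (-10719140 - 1/18638)*141131 = -199783331321/18638*141131 = -28195621332664051/18638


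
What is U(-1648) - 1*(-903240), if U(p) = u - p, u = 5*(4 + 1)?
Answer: 904913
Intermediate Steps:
u = 25 (u = 5*5 = 25)
U(p) = 25 - p
U(-1648) - 1*(-903240) = (25 - 1*(-1648)) - 1*(-903240) = (25 + 1648) + 903240 = 1673 + 903240 = 904913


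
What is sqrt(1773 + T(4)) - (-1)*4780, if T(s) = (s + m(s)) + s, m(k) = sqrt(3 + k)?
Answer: 4780 + sqrt(1781 + sqrt(7)) ≈ 4822.2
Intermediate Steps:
T(s) = sqrt(3 + s) + 2*s (T(s) = (s + sqrt(3 + s)) + s = sqrt(3 + s) + 2*s)
sqrt(1773 + T(4)) - (-1)*4780 = sqrt(1773 + (sqrt(3 + 4) + 2*4)) - (-1)*4780 = sqrt(1773 + (sqrt(7) + 8)) - 1*(-4780) = sqrt(1773 + (8 + sqrt(7))) + 4780 = sqrt(1781 + sqrt(7)) + 4780 = 4780 + sqrt(1781 + sqrt(7))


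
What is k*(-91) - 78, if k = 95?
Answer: -8723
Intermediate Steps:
k*(-91) - 78 = 95*(-91) - 78 = -8645 - 78 = -8723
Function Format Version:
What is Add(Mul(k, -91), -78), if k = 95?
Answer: -8723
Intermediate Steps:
Add(Mul(k, -91), -78) = Add(Mul(95, -91), -78) = Add(-8645, -78) = -8723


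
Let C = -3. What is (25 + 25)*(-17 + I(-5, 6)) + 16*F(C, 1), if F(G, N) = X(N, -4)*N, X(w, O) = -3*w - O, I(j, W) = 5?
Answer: -584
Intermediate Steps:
X(w, O) = -O - 3*w
F(G, N) = N*(4 - 3*N) (F(G, N) = (-1*(-4) - 3*N)*N = (4 - 3*N)*N = N*(4 - 3*N))
(25 + 25)*(-17 + I(-5, 6)) + 16*F(C, 1) = (25 + 25)*(-17 + 5) + 16*(1*(4 - 3*1)) = 50*(-12) + 16*(1*(4 - 3)) = -600 + 16*(1*1) = -600 + 16*1 = -600 + 16 = -584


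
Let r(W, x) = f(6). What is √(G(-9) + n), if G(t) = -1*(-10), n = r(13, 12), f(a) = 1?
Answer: √11 ≈ 3.3166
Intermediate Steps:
r(W, x) = 1
n = 1
G(t) = 10
√(G(-9) + n) = √(10 + 1) = √11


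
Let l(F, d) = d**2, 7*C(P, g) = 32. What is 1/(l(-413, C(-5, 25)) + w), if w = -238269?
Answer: -49/11674157 ≈ -4.1973e-6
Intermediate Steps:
C(P, g) = 32/7 (C(P, g) = (1/7)*32 = 32/7)
1/(l(-413, C(-5, 25)) + w) = 1/((32/7)**2 - 238269) = 1/(1024/49 - 238269) = 1/(-11674157/49) = -49/11674157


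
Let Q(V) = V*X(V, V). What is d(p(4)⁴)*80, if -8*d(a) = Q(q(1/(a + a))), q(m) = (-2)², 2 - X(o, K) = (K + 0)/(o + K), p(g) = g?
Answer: -60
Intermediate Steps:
X(o, K) = 2 - K/(K + o) (X(o, K) = 2 - (K + 0)/(o + K) = 2 - K/(K + o))
q(m) = 4
Q(V) = 3*V/2 (Q(V) = V*((V + 2*V)/(V + V)) = V*((3*V)/((2*V))) = V*((1/(2*V))*(3*V)) = V*(3/2) = 3*V/2)
d(a) = -¾ (d(a) = -3*4/16 = -⅛*6 = -¾)
d(p(4)⁴)*80 = -¾*80 = -60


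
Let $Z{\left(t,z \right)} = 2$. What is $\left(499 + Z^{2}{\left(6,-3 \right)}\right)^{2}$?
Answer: $253009$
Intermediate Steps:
$\left(499 + Z^{2}{\left(6,-3 \right)}\right)^{2} = \left(499 + 2^{2}\right)^{2} = \left(499 + 4\right)^{2} = 503^{2} = 253009$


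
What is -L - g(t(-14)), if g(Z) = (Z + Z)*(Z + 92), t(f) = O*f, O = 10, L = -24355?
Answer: 10915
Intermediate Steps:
t(f) = 10*f
g(Z) = 2*Z*(92 + Z) (g(Z) = (2*Z)*(92 + Z) = 2*Z*(92 + Z))
-L - g(t(-14)) = -1*(-24355) - 2*10*(-14)*(92 + 10*(-14)) = 24355 - 2*(-140)*(92 - 140) = 24355 - 2*(-140)*(-48) = 24355 - 1*13440 = 24355 - 13440 = 10915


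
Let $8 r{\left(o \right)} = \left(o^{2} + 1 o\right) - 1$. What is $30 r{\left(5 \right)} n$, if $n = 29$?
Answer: $\frac{12615}{4} \approx 3153.8$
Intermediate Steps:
$r{\left(o \right)} = - \frac{1}{8} + \frac{o}{8} + \frac{o^{2}}{8}$ ($r{\left(o \right)} = \frac{\left(o^{2} + 1 o\right) - 1}{8} = \frac{\left(o^{2} + o\right) - 1}{8} = \frac{\left(o + o^{2}\right) - 1}{8} = \frac{-1 + o + o^{2}}{8} = - \frac{1}{8} + \frac{o}{8} + \frac{o^{2}}{8}$)
$30 r{\left(5 \right)} n = 30 \left(- \frac{1}{8} + \frac{1}{8} \cdot 5 + \frac{5^{2}}{8}\right) 29 = 30 \left(- \frac{1}{8} + \frac{5}{8} + \frac{1}{8} \cdot 25\right) 29 = 30 \left(- \frac{1}{8} + \frac{5}{8} + \frac{25}{8}\right) 29 = 30 \cdot \frac{29}{8} \cdot 29 = \frac{435}{4} \cdot 29 = \frac{12615}{4}$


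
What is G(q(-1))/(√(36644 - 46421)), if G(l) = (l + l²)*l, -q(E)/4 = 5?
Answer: 7600*I*√9777/9777 ≈ 76.862*I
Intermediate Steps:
q(E) = -20 (q(E) = -4*5 = -20)
G(l) = l*(l + l²)
G(q(-1))/(√(36644 - 46421)) = ((-20)²*(1 - 20))/(√(36644 - 46421)) = (400*(-19))/(√(-9777)) = -7600*(-I*√9777/9777) = -(-7600)*I*√9777/9777 = 7600*I*√9777/9777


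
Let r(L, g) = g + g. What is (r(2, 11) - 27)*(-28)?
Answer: 140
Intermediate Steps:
r(L, g) = 2*g
(r(2, 11) - 27)*(-28) = (2*11 - 27)*(-28) = (22 - 27)*(-28) = -5*(-28) = 140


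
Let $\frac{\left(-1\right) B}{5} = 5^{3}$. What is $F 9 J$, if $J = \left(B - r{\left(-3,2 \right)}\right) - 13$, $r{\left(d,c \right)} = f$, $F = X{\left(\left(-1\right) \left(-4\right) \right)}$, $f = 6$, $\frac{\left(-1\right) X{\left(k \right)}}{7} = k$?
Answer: $162288$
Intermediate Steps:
$X{\left(k \right)} = - 7 k$
$F = -28$ ($F = - 7 \left(\left(-1\right) \left(-4\right)\right) = \left(-7\right) 4 = -28$)
$r{\left(d,c \right)} = 6$
$B = -625$ ($B = - 5 \cdot 5^{3} = \left(-5\right) 125 = -625$)
$J = -644$ ($J = \left(-625 - 6\right) - 13 = -631 - 13 = -644$)
$F 9 J = \left(-28\right) 9 \left(-644\right) = \left(-252\right) \left(-644\right) = 162288$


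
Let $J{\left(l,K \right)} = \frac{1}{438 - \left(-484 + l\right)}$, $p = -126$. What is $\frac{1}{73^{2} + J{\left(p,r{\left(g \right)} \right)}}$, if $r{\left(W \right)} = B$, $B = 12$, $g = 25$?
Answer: $\frac{1048}{5584793} \approx 0.00018765$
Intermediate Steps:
$r{\left(W \right)} = 12$
$J{\left(l,K \right)} = \frac{1}{922 - l}$
$\frac{1}{73^{2} + J{\left(p,r{\left(g \right)} \right)}} = \frac{1}{73^{2} - \frac{1}{-922 - 126}} = \frac{1}{5329 - \frac{1}{-1048}} = \frac{1}{5329 - - \frac{1}{1048}} = \frac{1}{5329 + \frac{1}{1048}} = \frac{1}{\frac{5584793}{1048}} = \frac{1048}{5584793}$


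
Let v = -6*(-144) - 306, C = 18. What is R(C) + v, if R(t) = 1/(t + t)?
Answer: 20089/36 ≈ 558.03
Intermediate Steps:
v = 558 (v = 864 - 306 = 558)
R(t) = 1/(2*t)
R(C) + v = (½)/18 + 558 = (½)*(1/18) + 558 = 1/36 + 558 = 20089/36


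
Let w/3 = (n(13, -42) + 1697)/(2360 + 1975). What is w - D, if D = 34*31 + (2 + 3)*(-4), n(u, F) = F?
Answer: -298495/289 ≈ -1032.9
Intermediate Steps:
D = 1034 (D = 1054 + 5*(-4) = 1054 - 20 = 1034)
w = 331/289 (w = 3*((-42 + 1697)/(2360 + 1975)) = 3*(1655/4335) = 3*(1655*(1/4335)) = 3*(331/867) = 331/289 ≈ 1.1453)
w - D = 331/289 - 1*1034 = 331/289 - 1034 = -298495/289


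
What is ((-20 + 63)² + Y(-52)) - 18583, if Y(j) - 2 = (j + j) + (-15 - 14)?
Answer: -16865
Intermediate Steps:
Y(j) = -27 + 2*j (Y(j) = 2 + ((j + j) + (-15 - 14)) = 2 + (2*j - 29) = 2 + (-29 + 2*j) = -27 + 2*j)
((-20 + 63)² + Y(-52)) - 18583 = ((-20 + 63)² + (-27 + 2*(-52))) - 18583 = (43² + (-27 - 104)) - 18583 = (1849 - 131) - 18583 = 1718 - 18583 = -16865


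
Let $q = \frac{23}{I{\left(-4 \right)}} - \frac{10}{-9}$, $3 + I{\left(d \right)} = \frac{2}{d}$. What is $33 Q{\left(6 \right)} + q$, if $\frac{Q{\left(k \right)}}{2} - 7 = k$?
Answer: $\frac{53710}{63} \approx 852.54$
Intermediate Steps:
$I{\left(d \right)} = -3 + \frac{2}{d}$
$q = - \frac{344}{63}$ ($q = \frac{23}{-3 + \frac{2}{-4}} - \frac{10}{-9} = \frac{23}{-3 + 2 \left(- \frac{1}{4}\right)} - - \frac{10}{9} = \frac{23}{-3 - \frac{1}{2}} + \frac{10}{9} = \frac{23}{- \frac{7}{2}} + \frac{10}{9} = 23 \left(- \frac{2}{7}\right) + \frac{10}{9} = - \frac{46}{7} + \frac{10}{9} = - \frac{344}{63} \approx -5.4603$)
$Q{\left(k \right)} = 14 + 2 k$
$33 Q{\left(6 \right)} + q = 33 \left(14 + 2 \cdot 6\right) - \frac{344}{63} = 33 \left(14 + 12\right) - \frac{344}{63} = 33 \cdot 26 - \frac{344}{63} = 858 - \frac{344}{63} = \frac{53710}{63}$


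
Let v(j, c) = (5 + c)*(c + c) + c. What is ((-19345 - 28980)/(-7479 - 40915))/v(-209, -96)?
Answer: 48325/840894144 ≈ 5.7469e-5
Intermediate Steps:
v(j, c) = c + 2*c*(5 + c) (v(j, c) = (5 + c)*(2*c) + c = 2*c*(5 + c) + c = c + 2*c*(5 + c))
((-19345 - 28980)/(-7479 - 40915))/v(-209, -96) = ((-19345 - 28980)/(-7479 - 40915))/((-96*(11 + 2*(-96)))) = (-48325/(-48394))/((-96*(11 - 192))) = (-48325*(-1/48394))/((-96*(-181))) = (48325/48394)/17376 = (48325/48394)*(1/17376) = 48325/840894144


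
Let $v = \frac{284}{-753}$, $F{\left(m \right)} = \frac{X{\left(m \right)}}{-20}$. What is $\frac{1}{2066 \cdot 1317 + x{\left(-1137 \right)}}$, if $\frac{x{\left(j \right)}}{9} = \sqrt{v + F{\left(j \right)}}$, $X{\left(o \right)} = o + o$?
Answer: $\frac{2276504740}{6194191822490391} - \frac{\sqrt{6425507130}}{6194191822490391} \approx 3.6751 \cdot 10^{-7}$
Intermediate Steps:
$X{\left(o \right)} = 2 o$
$F{\left(m \right)} = - \frac{m}{10}$ ($F{\left(m \right)} = \frac{2 m}{-20} = 2 m \left(- \frac{1}{20}\right) = - \frac{m}{10}$)
$v = - \frac{284}{753}$ ($v = 284 \left(- \frac{1}{753}\right) = - \frac{284}{753} \approx -0.37716$)
$x{\left(j \right)} = 9 \sqrt{- \frac{284}{753} - \frac{j}{10}}$
$\frac{1}{2066 \cdot 1317 + x{\left(-1137 \right)}} = \frac{1}{2066 \cdot 1317 + \frac{3 \sqrt{-21385200 - -6446892330}}{2510}} = \frac{1}{2720922 + \frac{3 \sqrt{-21385200 + 6446892330}}{2510}} = \frac{1}{2720922 + \frac{3 \sqrt{6425507130}}{2510}}$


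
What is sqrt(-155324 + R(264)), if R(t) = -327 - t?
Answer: I*sqrt(155915) ≈ 394.86*I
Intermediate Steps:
sqrt(-155324 + R(264)) = sqrt(-155324 + (-327 - 1*264)) = sqrt(-155324 + (-327 - 264)) = sqrt(-155324 - 591) = sqrt(-155915) = I*sqrt(155915)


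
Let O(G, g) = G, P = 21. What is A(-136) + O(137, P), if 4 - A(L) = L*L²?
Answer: 2515597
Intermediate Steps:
A(L) = 4 - L³ (A(L) = 4 - L*L² = 4 - L³)
A(-136) + O(137, P) = (4 - 1*(-136)³) + 137 = (4 - 1*(-2515456)) + 137 = (4 + 2515456) + 137 = 2515460 + 137 = 2515597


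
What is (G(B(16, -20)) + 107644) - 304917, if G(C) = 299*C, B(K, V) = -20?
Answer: -203253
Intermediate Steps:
(G(B(16, -20)) + 107644) - 304917 = (299*(-20) + 107644) - 304917 = (-5980 + 107644) - 304917 = 101664 - 304917 = -203253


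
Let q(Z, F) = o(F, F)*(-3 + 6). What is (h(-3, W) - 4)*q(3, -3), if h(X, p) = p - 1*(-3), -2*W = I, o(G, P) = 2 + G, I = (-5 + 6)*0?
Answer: 3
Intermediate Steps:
I = 0 (I = 1*0 = 0)
W = 0 (W = -½*0 = 0)
h(X, p) = 3 + p (h(X, p) = p + 3 = 3 + p)
q(Z, F) = 6 + 3*F (q(Z, F) = (2 + F)*(-3 + 6) = (2 + F)*3 = 6 + 3*F)
(h(-3, W) - 4)*q(3, -3) = ((3 + 0) - 4)*(6 + 3*(-3)) = (3 - 4)*(6 - 9) = -1*(-3) = 3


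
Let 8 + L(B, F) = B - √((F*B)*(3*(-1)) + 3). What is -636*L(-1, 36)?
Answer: 5724 + 636*√111 ≈ 12425.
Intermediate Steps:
L(B, F) = -8 + B - √(3 - 3*B*F) (L(B, F) = -8 + (B - √((F*B)*(3*(-1)) + 3)) = -8 + (B - √((B*F)*(-3) + 3)) = -8 + (B - √(-3*B*F + 3)) = -8 + (B - √(3 - 3*B*F)) = -8 + B - √(3 - 3*B*F))
-636*L(-1, 36) = -636*(-8 - 1 - √(3 - 3*(-1)*36)) = -636*(-8 - 1 - √(3 + 108)) = -636*(-8 - 1 - √111) = -636*(-9 - √111) = 5724 + 636*√111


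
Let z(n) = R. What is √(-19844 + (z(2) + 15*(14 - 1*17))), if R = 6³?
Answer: I*√19673 ≈ 140.26*I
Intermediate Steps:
R = 216
z(n) = 216
√(-19844 + (z(2) + 15*(14 - 1*17))) = √(-19844 + (216 + 15*(14 - 1*17))) = √(-19844 + (216 + 15*(14 - 17))) = √(-19844 + (216 + 15*(-3))) = √(-19844 + (216 - 45)) = √(-19844 + 171) = √(-19673) = I*√19673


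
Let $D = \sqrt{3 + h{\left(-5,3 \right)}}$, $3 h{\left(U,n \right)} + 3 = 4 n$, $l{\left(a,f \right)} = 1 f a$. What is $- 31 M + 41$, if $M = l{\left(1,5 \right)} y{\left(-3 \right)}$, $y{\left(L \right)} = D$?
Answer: $41 - 155 \sqrt{6} \approx -338.67$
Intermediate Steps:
$l{\left(a,f \right)} = a f$ ($l{\left(a,f \right)} = f a = a f$)
$h{\left(U,n \right)} = -1 + \frac{4 n}{3}$
$D = \sqrt{6}$ ($D = \sqrt{3 + \left(-1 + \frac{4}{3} \cdot 3\right)} = \sqrt{3 + \left(-1 + 4\right)} = \sqrt{3 + 3} = \sqrt{6} \approx 2.4495$)
$y{\left(L \right)} = \sqrt{6}$
$M = 5 \sqrt{6}$ ($M = 1 \cdot 5 \sqrt{6} = 5 \sqrt{6} \approx 12.247$)
$- 31 M + 41 = - 31 \cdot 5 \sqrt{6} + 41 = - 155 \sqrt{6} + 41 = 41 - 155 \sqrt{6}$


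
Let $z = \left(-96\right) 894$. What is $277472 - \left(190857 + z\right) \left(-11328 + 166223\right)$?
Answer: $-16268809063$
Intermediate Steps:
$z = -85824$
$277472 - \left(190857 + z\right) \left(-11328 + 166223\right) = 277472 - \left(190857 - 85824\right) \left(-11328 + 166223\right) = 277472 - 105033 \cdot 154895 = 277472 - 16269086535 = -16268809063$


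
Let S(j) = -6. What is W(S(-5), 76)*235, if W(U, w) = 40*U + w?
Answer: -38540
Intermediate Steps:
W(U, w) = w + 40*U
W(S(-5), 76)*235 = (76 + 40*(-6))*235 = (76 - 240)*235 = -164*235 = -38540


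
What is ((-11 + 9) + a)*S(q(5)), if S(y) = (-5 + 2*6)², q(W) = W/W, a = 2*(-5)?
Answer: -588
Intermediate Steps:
a = -10
q(W) = 1
S(y) = 49 (S(y) = (-5 + 12)² = 7² = 49)
((-11 + 9) + a)*S(q(5)) = ((-11 + 9) - 10)*49 = (-2 - 10)*49 = -12*49 = -588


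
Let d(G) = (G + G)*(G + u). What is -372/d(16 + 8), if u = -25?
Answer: 31/4 ≈ 7.7500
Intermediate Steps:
d(G) = 2*G*(-25 + G) (d(G) = (G + G)*(G - 25) = (2*G)*(-25 + G) = 2*G*(-25 + G))
-372/d(16 + 8) = -372*1/(2*(-25 + (16 + 8))*(16 + 8)) = -372*1/(48*(-25 + 24)) = -372/(2*24*(-1)) = -372/(-48) = -372*(-1/48) = 31/4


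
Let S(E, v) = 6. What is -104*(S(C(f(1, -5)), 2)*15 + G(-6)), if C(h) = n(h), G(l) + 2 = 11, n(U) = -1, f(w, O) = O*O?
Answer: -10296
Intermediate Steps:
f(w, O) = O**2
G(l) = 9 (G(l) = -2 + 11 = 9)
C(h) = -1
-104*(S(C(f(1, -5)), 2)*15 + G(-6)) = -104*(6*15 + 9) = -104*(90 + 9) = -104*99 = -10296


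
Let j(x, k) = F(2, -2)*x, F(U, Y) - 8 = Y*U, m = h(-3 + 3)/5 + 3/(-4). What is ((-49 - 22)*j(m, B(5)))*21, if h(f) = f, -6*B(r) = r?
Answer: 4473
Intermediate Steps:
B(r) = -r/6
m = -3/4 (m = (-3 + 3)/5 + 3/(-4) = 0*(1/5) + 3*(-1/4) = 0 - 3/4 = -3/4 ≈ -0.75000)
F(U, Y) = 8 + U*Y (F(U, Y) = 8 + Y*U = 8 + U*Y)
j(x, k) = 4*x (j(x, k) = (8 + 2*(-2))*x = (8 - 4)*x = 4*x)
((-49 - 22)*j(m, B(5)))*21 = ((-49 - 22)*(4*(-3/4)))*21 = -71*(-3)*21 = 213*21 = 4473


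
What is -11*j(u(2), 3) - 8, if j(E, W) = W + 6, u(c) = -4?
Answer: -107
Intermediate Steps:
j(E, W) = 6 + W
-11*j(u(2), 3) - 8 = -11*(6 + 3) - 8 = -11*9 - 8 = -99 - 8 = -107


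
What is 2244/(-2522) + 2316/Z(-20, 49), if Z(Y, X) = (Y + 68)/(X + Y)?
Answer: 7053329/5044 ≈ 1398.4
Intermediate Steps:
Z(Y, X) = (68 + Y)/(X + Y)
2244/(-2522) + 2316/Z(-20, 49) = 2244/(-2522) + 2316/(((68 - 20)/(49 - 20))) = 2244*(-1/2522) + 2316/((48/29)) = -1122/1261 + 2316/(((1/29)*48)) = -1122/1261 + 2316/(48/29) = -1122/1261 + 2316*(29/48) = -1122/1261 + 5597/4 = 7053329/5044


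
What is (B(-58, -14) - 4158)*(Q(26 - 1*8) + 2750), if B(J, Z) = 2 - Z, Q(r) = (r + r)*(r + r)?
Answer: -16758532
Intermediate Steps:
Q(r) = 4*r² (Q(r) = (2*r)*(2*r) = 4*r²)
(B(-58, -14) - 4158)*(Q(26 - 1*8) + 2750) = ((2 - 1*(-14)) - 4158)*(4*(26 - 1*8)² + 2750) = ((2 + 14) - 4158)*(4*(26 - 8)² + 2750) = (16 - 4158)*(4*18² + 2750) = -4142*(4*324 + 2750) = -4142*(1296 + 2750) = -4142*4046 = -16758532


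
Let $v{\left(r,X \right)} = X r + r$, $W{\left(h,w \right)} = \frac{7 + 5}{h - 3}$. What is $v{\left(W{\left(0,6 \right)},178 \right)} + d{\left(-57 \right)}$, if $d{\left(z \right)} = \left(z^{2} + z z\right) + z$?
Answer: $5725$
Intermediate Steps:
$d{\left(z \right)} = z + 2 z^{2}$ ($d{\left(z \right)} = \left(z^{2} + z^{2}\right) + z = 2 z^{2} + z = z + 2 z^{2}$)
$W{\left(h,w \right)} = \frac{12}{-3 + h}$
$v{\left(r,X \right)} = r + X r$
$v{\left(W{\left(0,6 \right)},178 \right)} + d{\left(-57 \right)} = \frac{12}{-3 + 0} \left(1 + 178\right) - 57 \left(1 + 2 \left(-57\right)\right) = \frac{12}{-3} \cdot 179 - 57 \left(1 - 114\right) = 12 \left(- \frac{1}{3}\right) 179 - -6441 = \left(-4\right) 179 + 6441 = -716 + 6441 = 5725$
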